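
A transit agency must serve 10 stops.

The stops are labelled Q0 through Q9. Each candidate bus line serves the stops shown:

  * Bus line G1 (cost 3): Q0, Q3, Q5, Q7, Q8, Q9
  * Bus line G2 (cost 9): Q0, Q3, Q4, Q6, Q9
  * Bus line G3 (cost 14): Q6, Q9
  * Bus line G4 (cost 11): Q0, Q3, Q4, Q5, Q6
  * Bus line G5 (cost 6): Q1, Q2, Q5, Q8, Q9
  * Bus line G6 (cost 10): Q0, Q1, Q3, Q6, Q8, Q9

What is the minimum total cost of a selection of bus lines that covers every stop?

18

G1, G2, G5 together cover every stop (G1 ∪ G2 ∪ G5 = {Q0, Q1, Q2, Q3, Q4, Q5, Q6, Q7, Q8, Q9}); total cost 3 + 9 + 6 = 18.
No covering selection has total cost below 18.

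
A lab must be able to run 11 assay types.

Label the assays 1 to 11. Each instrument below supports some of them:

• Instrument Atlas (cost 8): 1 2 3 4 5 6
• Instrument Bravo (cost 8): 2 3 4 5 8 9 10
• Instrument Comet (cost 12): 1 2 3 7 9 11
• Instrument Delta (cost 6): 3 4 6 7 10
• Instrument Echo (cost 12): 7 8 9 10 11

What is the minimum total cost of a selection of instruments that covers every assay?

Atlas, Echo together cover every assay (Atlas ∪ Echo = {1, 2, 3, 4, 5, 6, 7, 8, 9, 10, 11}); total cost 8 + 12 = 20.
The greedy pick Bravo, Delta, Comet costs 26; no covering selection beats 20.

20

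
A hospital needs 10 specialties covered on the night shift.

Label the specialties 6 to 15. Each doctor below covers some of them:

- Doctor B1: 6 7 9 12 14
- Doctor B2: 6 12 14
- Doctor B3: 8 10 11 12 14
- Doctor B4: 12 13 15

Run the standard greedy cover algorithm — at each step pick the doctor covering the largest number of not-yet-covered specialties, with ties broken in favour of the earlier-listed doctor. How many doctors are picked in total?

3

Greedy: pick B1 (covers 5 new) → pick B3 (covers 3 new) → pick B4 (covers 2 new). Total picks: 3.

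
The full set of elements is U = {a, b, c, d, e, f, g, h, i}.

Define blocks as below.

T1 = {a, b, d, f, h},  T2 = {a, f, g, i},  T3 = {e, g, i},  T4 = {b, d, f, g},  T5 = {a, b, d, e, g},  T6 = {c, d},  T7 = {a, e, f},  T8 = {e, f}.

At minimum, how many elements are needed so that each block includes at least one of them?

3

The 3 elements {d, e, g} hit every block.
No choice of 2 elements meets every block, so 3 is the minimum.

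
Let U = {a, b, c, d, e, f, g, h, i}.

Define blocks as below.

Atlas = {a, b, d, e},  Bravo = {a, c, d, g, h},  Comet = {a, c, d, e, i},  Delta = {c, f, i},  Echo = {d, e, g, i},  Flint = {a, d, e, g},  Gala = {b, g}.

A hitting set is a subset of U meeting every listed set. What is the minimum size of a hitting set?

3

Take T = {a, c, g}. Each listed block contains at least one of these, so T is a hitting set of size 3.
No choice of 2 elements meets every block, so 3 is the minimum.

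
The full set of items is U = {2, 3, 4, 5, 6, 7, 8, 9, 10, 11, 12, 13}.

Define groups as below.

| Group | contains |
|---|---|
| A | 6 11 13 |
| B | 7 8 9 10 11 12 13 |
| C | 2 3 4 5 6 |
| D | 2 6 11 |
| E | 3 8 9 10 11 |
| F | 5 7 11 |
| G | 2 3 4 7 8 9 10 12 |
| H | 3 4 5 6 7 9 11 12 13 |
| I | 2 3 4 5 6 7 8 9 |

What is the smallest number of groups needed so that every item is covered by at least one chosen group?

2

B and C together: B ∪ C = {2, 3, 4, 5, 6, 7, 8, 9, 10, 11, 12, 13} — every item is covered.
No single group has all 12 items (the largest, H, has 9), so 2 is optimal.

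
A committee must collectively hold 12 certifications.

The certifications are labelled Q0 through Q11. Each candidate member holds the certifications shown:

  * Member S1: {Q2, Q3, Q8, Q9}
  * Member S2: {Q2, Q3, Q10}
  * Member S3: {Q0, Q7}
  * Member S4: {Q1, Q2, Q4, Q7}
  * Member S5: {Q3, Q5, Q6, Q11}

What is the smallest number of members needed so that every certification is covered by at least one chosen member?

5

S1 and S2 and S3 and S4 and S5 together: S1 ∪ S2 ∪ S3 ∪ S4 ∪ S5 = {Q0, Q1, Q2, Q3, Q4, Q5, Q6, Q7, Q8, Q9, Q10, Q11} — every certification is covered.
No 4 of the 5 members cover everything (all 5 combinations miss at least one certification), so 5 is optimal.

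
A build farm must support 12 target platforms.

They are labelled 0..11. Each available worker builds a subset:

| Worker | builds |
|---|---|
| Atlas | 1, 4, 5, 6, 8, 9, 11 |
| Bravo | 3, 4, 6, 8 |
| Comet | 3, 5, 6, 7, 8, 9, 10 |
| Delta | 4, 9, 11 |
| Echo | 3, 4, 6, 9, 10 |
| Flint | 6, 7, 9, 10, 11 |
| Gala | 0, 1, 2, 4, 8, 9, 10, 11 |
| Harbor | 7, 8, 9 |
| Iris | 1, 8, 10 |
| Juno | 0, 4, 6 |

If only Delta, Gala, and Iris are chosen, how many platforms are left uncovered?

Union of Delta, Gala, Iris = {0, 1, 2, 4, 8, 9, 10, 11}.
Not covered: 3, 5, 6, 7 — 4 platforms.

4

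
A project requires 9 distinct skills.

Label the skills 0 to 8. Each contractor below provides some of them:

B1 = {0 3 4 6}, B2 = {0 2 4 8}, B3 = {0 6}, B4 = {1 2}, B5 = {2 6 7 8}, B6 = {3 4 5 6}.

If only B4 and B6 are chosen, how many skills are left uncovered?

3

Union of B4, B6 = {1, 2, 3, 4, 5, 6}.
Not covered: 0, 7, 8 — 3 skills.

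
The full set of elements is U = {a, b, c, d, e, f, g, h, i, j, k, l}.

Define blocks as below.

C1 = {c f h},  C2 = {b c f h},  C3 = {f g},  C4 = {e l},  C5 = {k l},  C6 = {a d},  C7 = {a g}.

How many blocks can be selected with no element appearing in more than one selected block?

3

C2, C4, C6 are pairwise disjoint (C2={b,c,f,h}; C4={e,l}; C6={a,d}).
Every remaining block overlaps one of these, and no 4 of the listed blocks are pairwise disjoint, so 3 is the maximum.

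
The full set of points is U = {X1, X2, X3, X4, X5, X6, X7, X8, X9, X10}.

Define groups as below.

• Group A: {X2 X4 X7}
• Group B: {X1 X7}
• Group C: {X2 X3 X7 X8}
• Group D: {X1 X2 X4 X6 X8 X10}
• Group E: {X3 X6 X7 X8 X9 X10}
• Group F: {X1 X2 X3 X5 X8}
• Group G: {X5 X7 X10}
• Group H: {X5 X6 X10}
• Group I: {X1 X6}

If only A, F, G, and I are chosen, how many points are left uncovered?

1

Union of A, F, G, I = {X1, X2, X3, X4, X5, X6, X7, X8, X10}.
Not covered: X9 — 1 point.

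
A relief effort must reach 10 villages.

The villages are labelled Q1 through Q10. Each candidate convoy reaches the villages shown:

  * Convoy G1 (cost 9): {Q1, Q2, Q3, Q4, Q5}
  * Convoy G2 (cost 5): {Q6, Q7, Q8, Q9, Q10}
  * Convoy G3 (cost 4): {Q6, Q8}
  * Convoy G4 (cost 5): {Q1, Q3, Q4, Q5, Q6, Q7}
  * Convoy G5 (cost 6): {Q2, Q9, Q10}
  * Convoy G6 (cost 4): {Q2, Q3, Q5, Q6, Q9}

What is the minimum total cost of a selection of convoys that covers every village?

14

G1, G2 together cover every village (G1 ∪ G2 = {Q1, Q2, Q3, Q4, Q5, Q6, Q7, Q8, Q9, Q10}); total cost 9 + 5 = 14.
No covering selection has total cost below 14.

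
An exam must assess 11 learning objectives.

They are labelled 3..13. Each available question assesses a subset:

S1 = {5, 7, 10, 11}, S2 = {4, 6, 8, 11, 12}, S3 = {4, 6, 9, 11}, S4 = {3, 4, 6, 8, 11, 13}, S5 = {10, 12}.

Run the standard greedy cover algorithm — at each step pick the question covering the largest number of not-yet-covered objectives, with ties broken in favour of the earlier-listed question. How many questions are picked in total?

Greedy: pick S4 (covers 6 new) → pick S1 (covers 3 new) → pick S2 (covers 1 new) → pick S3 (covers 1 new). Total picks: 4.

4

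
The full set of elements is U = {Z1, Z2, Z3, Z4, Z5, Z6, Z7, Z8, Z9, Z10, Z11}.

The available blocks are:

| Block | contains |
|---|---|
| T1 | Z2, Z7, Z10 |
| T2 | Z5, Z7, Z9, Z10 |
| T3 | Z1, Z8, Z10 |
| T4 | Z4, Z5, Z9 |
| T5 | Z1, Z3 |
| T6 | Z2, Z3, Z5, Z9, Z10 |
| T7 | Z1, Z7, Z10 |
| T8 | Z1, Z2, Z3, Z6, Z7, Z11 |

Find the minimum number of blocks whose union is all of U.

3

Take {T3, T4, T8}. Their union is {Z1, Z2, Z3, Z4, Z5, Z6, Z7, Z8, Z9, Z10, Z11}, which is all 11 elements.
Only T4 contains Z4, so T4 is forced; the remaining 8 elements need at least 2 more blocks (each remaining block adds at most 6) — so at least 3 blocks are needed, and 3 is optimal.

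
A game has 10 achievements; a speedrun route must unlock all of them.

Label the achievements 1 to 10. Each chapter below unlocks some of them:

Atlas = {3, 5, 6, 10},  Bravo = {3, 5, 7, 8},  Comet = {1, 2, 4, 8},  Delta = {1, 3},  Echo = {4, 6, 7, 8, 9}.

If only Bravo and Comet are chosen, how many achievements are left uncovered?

3

Union of Bravo, Comet = {1, 2, 3, 4, 5, 7, 8}.
Not covered: 6, 9, 10 — 3 achievements.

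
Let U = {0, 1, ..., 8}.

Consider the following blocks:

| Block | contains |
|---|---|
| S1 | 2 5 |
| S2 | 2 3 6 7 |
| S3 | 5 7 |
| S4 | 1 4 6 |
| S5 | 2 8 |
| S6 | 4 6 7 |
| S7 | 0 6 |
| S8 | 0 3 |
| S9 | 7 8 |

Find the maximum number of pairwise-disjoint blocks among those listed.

S1, S4, S8, S9 are pairwise disjoint (S1={2,5}; S4={1,4,6}; S8={0,3}; S9={7,8}).
Every remaining block overlaps one of these, and no 5 of the listed blocks are pairwise disjoint, so 4 is the maximum.

4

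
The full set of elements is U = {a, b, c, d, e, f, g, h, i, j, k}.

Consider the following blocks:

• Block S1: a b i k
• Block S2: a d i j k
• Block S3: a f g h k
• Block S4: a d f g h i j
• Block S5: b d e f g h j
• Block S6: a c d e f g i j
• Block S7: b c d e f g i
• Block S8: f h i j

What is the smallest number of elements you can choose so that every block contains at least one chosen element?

2

T = {a, f} meets every block (each contains at least one member of T), and |T| = 2.
No single element lies in every block, so at least 2 are needed and 2 is optimal.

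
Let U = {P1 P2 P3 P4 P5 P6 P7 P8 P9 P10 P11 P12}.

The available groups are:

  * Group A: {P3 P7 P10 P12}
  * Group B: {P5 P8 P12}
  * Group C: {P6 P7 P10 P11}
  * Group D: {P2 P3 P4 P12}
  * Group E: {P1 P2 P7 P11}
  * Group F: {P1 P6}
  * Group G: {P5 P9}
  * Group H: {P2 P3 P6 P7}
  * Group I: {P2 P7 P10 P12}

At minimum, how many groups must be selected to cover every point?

B and C and D and E and G together: B ∪ C ∪ D ∪ E ∪ G = {P1, P2, P3, P4, P5, P6, P7, P8, P9, P10, P11, P12} — every point is covered.
No 4 of the 9 groups cover everything (all 126 combinations miss at least one point), so 5 is optimal.

5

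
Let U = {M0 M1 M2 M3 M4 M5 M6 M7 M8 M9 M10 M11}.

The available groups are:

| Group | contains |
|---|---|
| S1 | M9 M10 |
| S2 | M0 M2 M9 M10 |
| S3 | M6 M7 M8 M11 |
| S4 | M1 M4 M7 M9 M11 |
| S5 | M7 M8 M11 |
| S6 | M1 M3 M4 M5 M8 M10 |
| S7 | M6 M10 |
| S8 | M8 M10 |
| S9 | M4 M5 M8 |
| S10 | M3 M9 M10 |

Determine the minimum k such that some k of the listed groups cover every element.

S2 and S3 and S6 together: S2 ∪ S3 ∪ S6 = {M0, M1, M2, M3, M4, M5, M6, M7, M8, M9, M10, M11} — every element is covered.
Only S2 contains M0, so S2 is forced; the remaining 8 elements need at least 2 more groups (each remaining group adds at most 5) — so at least 3 groups are needed, and 3 is optimal.

3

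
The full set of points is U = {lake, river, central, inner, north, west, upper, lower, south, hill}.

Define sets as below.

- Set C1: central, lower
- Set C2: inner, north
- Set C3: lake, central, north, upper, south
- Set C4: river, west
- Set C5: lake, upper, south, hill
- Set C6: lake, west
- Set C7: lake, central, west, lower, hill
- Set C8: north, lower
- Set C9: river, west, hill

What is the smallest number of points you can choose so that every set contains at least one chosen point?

The 4 points {central, north, west, upper} hit every set.
The sets C1, C2, C4, C5 are pairwise disjoint, so any hitting set needs a separate point for each — at least 4. Hence 4 is optimal.

4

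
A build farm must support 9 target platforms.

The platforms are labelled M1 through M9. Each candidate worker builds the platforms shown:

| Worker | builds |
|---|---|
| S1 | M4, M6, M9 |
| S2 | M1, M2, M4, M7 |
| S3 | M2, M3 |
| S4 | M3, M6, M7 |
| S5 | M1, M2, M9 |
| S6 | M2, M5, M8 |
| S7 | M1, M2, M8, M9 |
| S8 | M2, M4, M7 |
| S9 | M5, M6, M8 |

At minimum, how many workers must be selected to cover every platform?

4

S1 and S2 and S4 and S9 together: S1 ∪ S2 ∪ S4 ∪ S9 = {M1, M2, M3, M4, M5, M6, M7, M8, M9} — every platform is covered.
No 3 of the 9 workers cover everything (all 84 combinations miss at least one platform), so 4 is optimal.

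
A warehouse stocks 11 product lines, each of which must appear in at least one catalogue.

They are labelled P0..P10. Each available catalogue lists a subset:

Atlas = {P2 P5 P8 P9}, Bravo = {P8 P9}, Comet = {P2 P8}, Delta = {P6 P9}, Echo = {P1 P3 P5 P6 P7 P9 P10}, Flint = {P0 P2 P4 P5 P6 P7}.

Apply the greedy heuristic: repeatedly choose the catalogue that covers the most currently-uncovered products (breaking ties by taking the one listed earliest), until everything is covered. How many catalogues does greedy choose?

Greedy: pick Echo (covers 7 new) → pick Flint (covers 3 new) → pick Atlas (covers 1 new). Total picks: 3.

3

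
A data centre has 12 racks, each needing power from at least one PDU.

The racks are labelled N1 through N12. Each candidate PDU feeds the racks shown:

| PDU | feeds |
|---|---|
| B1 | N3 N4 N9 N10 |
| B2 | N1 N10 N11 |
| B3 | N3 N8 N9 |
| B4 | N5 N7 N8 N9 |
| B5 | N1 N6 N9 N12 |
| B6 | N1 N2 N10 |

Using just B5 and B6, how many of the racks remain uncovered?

6

Union of B5, B6 = {N1, N2, N6, N9, N10, N12}.
Not covered: N3, N4, N5, N7, N8, N11 — 6 racks.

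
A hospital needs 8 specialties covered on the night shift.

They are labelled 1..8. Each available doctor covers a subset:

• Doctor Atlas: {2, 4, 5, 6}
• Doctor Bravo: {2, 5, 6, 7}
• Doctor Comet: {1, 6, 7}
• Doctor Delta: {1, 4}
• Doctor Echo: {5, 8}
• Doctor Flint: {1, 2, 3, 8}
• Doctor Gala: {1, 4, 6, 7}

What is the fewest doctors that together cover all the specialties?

3

Take {Atlas, Comet, Flint}. Their union is {1, 2, 3, 4, 5, 6, 7, 8}, which is all 8 specialties.
Only Flint contains 3, so Flint is forced; the remaining 4 specialties need at least 2 more doctors (each remaining doctor adds at most 3) — so at least 3 doctors are needed, and 3 is optimal.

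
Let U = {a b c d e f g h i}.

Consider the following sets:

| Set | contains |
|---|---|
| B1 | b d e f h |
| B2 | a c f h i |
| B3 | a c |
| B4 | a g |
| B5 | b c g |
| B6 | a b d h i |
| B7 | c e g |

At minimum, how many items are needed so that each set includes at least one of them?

Take T = {a, c, f}. Each listed set contains at least one of these, so T is a hitting set of size 3.
No choice of 2 items meets every set, so 3 is the minimum.

3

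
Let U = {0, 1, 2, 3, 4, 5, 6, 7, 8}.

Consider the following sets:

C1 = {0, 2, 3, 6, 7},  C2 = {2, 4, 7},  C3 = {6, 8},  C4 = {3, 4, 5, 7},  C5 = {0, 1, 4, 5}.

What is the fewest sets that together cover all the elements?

C1 and C3 and C5 together: C1 ∪ C3 ∪ C5 = {0, 1, 2, 3, 4, 5, 6, 7, 8} — every element is covered.
Only C5 contains 1, so C5 is forced; the remaining 5 elements need at least 2 more sets (each remaining set adds at most 4) — so at least 3 sets are needed, and 3 is optimal.

3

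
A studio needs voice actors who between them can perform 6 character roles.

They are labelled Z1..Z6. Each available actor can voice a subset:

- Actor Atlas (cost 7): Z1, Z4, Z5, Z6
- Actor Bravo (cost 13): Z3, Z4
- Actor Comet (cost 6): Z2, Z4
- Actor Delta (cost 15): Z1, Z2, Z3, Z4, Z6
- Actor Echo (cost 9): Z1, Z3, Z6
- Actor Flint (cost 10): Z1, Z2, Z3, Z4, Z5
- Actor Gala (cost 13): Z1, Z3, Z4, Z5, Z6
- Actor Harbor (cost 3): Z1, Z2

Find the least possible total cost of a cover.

Gala, Harbor together cover every role (Gala ∪ Harbor = {Z1, Z2, Z3, Z4, Z5, Z6}); total cost 13 + 3 = 16.
The greedy pick Harbor, Atlas, Echo costs 19; no covering selection beats 16.

16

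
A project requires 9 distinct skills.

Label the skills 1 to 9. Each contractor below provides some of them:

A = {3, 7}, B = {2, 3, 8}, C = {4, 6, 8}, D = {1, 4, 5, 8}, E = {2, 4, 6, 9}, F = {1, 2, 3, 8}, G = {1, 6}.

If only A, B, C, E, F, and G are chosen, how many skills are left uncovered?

1

Union of A, B, C, E, F, G = {1, 2, 3, 4, 6, 7, 8, 9}.
Not covered: 5 — 1 skill.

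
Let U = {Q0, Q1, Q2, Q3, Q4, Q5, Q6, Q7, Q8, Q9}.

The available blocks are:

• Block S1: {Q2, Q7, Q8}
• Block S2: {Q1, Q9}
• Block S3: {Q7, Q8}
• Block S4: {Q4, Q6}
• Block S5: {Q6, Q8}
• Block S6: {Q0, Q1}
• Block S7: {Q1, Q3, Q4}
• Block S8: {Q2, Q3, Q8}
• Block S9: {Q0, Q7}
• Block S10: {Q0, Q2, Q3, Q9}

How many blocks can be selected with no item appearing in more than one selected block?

S2, S4, S8, S9 are pairwise disjoint (S2={Q1,Q9}; S4={Q4,Q6}; S8={Q2,Q3,Q8}; S9={Q0,Q7}).
Every remaining block overlaps one of these, and no 5 of the listed blocks are pairwise disjoint, so 4 is the maximum.

4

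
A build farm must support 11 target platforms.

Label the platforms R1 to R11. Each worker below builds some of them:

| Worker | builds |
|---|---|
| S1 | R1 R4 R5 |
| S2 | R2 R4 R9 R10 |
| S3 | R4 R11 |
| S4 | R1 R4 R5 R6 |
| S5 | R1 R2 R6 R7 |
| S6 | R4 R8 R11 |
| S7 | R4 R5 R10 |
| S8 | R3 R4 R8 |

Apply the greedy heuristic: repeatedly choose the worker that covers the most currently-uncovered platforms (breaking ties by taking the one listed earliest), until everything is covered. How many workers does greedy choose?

5

Greedy: pick S2 (covers 4 new) → pick S4 (covers 3 new) → pick S6 (covers 2 new) → pick S5 (covers 1 new) → pick S8 (covers 1 new). Total picks: 5.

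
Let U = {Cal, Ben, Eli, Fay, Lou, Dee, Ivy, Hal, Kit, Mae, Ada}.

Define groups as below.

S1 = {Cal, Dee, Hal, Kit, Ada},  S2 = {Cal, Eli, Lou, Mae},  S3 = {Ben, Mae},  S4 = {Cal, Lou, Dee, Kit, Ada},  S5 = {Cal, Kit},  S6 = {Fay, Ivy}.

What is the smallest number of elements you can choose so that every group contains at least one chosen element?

3

Take H = {Cal, Ben, Fay}. Each listed group contains at least one of these, so H is a hitting set of size 3.
The groups S3, S5, S6 are pairwise disjoint, so any hitting set needs a separate element for each — at least 3. Hence 3 is optimal.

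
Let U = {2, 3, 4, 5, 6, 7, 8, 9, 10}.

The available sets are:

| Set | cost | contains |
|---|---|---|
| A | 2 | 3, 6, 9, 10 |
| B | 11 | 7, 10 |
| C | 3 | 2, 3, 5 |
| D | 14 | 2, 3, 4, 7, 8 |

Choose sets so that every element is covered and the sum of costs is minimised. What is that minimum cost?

19

A, C, D together cover every element (A ∪ C ∪ D = {2, 3, 4, 5, 6, 7, 8, 9, 10}); total cost 2 + 3 + 14 = 19.
No covering selection has total cost below 19.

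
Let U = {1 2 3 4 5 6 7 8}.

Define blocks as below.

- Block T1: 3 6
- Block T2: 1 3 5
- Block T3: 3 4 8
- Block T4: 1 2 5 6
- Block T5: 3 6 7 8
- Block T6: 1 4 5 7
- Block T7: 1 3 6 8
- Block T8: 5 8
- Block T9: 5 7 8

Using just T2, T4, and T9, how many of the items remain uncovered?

Union of T2, T4, T9 = {1, 2, 3, 5, 6, 7, 8}.
Not covered: 4 — 1 item.

1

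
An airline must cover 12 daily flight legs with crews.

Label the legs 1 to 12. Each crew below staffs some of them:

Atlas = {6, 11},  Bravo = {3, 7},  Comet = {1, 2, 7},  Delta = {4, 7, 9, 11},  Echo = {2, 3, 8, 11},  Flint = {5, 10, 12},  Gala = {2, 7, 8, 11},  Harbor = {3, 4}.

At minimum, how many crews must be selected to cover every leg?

5

Atlas and Comet and Delta and Echo and Flint together: Atlas ∪ Comet ∪ Delta ∪ Echo ∪ Flint = {1, 2, 3, 4, 5, 6, 7, 8, 9, 10, 11, 12} — every leg is covered.
Only Atlas contains 6, so Atlas is forced; the remaining 10 legs need at least 4 more crews (each remaining crew adds at most 3) — so at least 5 crews are needed, and 5 is optimal.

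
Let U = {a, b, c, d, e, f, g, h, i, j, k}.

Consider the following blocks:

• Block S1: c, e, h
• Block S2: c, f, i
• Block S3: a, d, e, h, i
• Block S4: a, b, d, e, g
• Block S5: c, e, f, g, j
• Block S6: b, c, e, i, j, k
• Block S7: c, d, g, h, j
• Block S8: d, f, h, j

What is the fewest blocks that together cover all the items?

3

Take {S3, S5, S6}. Their union is {a, b, c, d, e, f, g, h, i, j, k}, which is all 11 items.
Only S6 contains k, so S6 is forced; the remaining 5 items need at least 2 more blocks (each remaining block adds at most 3) — so at least 3 blocks are needed, and 3 is optimal.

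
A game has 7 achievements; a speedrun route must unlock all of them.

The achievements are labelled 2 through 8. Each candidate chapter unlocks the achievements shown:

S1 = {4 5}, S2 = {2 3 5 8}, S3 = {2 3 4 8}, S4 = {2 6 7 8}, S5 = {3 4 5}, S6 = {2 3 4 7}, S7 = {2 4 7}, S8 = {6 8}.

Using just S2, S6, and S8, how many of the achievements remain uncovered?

Union of S2, S6, S8 = {2, 3, 4, 5, 6, 7, 8} — that's every achievement, so 0 are uncovered.

0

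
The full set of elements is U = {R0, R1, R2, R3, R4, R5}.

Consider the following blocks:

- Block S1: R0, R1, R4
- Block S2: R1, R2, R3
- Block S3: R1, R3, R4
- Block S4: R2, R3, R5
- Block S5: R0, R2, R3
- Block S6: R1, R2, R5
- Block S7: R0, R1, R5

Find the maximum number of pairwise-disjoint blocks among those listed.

2

S1, S4 are pairwise disjoint (S1={R0,R1,R4}; S4={R2,R3,R5}).
Every remaining block overlaps one of these, and no 3 of the listed blocks are pairwise disjoint, so 2 is the maximum.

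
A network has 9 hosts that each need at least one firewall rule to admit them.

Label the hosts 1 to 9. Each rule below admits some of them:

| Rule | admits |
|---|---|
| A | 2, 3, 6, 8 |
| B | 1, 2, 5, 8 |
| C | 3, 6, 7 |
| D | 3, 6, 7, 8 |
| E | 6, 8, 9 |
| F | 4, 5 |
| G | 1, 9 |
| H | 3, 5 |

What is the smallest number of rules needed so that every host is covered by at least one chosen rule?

Take {B, C, F, G}. Their union is {1, 2, 3, 4, 5, 6, 7, 8, 9}, which is all 9 hosts.
No 3 of the 8 rules cover everything (all 56 combinations miss at least one host), so 4 is optimal.

4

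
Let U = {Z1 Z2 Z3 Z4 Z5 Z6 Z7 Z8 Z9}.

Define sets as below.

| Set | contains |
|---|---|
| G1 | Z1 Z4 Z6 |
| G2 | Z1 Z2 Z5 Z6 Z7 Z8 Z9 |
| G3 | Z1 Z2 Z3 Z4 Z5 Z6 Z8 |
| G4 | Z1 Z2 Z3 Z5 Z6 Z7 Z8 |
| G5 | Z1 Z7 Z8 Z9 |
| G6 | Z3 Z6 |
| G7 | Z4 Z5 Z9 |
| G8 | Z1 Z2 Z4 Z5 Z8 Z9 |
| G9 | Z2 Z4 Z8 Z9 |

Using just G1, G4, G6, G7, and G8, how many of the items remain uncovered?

Union of G1, G4, G6, G7, G8 = {Z1, Z2, Z3, Z4, Z5, Z6, Z7, Z8, Z9} — that's every item, so 0 are uncovered.

0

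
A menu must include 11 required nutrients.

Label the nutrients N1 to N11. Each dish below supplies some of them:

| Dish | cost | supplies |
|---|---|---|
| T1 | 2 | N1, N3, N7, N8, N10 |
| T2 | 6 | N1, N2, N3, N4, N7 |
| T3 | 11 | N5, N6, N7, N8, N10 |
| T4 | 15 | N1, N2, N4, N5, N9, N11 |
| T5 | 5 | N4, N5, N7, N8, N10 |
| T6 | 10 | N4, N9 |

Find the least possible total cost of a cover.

28

T1, T3, T4 together cover every nutrient (T1 ∪ T3 ∪ T4 = {N1, N2, N3, N4, N5, N6, N7, N8, N9, N10, N11}); total cost 2 + 11 + 15 = 28.
The greedy pick T1, T5, T4, T3 costs 33; no covering selection beats 28.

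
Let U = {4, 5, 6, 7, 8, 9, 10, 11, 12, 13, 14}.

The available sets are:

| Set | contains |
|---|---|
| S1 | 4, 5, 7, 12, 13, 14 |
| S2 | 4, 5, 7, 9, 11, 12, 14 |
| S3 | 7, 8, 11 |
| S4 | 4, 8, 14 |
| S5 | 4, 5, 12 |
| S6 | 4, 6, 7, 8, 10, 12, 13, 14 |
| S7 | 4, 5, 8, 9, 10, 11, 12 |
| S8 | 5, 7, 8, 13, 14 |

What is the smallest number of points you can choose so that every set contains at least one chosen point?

2

Take H = {8, 12}. Each listed set contains at least one of these, so H is a hitting set of size 2.
The sets S3, S5 are pairwise disjoint, so any hitting set needs a separate point for each — at least 2. Hence 2 is optimal.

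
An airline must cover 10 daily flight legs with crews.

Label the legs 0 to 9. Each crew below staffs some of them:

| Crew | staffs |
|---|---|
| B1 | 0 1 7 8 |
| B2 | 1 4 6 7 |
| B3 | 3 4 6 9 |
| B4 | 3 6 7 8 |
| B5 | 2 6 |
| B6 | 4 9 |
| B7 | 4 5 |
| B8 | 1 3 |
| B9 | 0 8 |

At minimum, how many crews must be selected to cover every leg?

4

Take {B1, B3, B5, B7}. Their union is {0, 1, 2, 3, 4, 5, 6, 7, 8, 9}, which is all 10 legs.
No 3 of the 9 crews cover everything (all 84 combinations miss at least one leg), so 4 is optimal.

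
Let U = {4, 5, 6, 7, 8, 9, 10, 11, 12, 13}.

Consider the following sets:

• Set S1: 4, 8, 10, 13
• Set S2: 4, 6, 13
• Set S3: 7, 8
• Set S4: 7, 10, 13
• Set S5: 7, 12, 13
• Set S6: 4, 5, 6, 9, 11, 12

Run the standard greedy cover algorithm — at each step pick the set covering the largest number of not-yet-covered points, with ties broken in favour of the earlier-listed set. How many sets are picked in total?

Greedy: pick S6 (covers 6 new) → pick S1 (covers 3 new) → pick S3 (covers 1 new). Total picks: 3.

3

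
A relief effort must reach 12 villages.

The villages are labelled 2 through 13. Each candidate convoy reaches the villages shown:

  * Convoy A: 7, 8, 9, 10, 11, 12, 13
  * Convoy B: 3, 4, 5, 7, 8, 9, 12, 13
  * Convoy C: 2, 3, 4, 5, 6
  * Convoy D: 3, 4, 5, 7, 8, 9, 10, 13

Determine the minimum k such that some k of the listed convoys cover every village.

2

A and C together: A ∪ C = {2, 3, 4, 5, 6, 7, 8, 9, 10, 11, 12, 13} — every village is covered.
No single convoy has all 12 villages (the largest, B, has 8), so 2 is optimal.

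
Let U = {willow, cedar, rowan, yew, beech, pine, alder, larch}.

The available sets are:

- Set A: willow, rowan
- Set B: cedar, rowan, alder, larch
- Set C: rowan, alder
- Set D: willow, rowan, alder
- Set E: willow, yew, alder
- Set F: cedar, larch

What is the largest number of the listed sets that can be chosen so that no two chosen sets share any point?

2

A, F are pairwise disjoint (A={willow,rowan}; F={cedar,larch}).
Every remaining set overlaps one of these, and no 3 of the listed sets are pairwise disjoint, so 2 is the maximum.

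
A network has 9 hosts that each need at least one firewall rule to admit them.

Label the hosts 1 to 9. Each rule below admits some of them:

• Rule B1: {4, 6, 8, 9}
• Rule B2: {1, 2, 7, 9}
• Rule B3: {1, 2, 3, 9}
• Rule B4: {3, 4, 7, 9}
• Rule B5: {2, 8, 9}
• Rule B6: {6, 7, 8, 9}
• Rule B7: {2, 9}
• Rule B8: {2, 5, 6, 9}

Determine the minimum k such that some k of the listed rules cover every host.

B1 and B3 and B6 and B8 together: B1 ∪ B3 ∪ B6 ∪ B8 = {1, 2, 3, 4, 5, 6, 7, 8, 9} — every host is covered.
No 3 of the 8 rules cover everything (all 56 combinations miss at least one host), so 4 is optimal.

4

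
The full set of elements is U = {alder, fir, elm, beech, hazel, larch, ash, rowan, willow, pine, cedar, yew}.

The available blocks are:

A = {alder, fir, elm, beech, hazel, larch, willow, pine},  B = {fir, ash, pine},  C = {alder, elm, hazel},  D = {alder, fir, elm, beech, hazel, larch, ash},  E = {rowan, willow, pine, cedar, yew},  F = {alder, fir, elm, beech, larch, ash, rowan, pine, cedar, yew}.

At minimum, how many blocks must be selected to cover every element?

2

Take {A, F}. Their union is {alder, fir, elm, beech, hazel, larch, ash, rowan, willow, pine, cedar, yew}, which is all 12 elements.
No single block has all 12 elements (the largest, F, has 10), so 2 is optimal.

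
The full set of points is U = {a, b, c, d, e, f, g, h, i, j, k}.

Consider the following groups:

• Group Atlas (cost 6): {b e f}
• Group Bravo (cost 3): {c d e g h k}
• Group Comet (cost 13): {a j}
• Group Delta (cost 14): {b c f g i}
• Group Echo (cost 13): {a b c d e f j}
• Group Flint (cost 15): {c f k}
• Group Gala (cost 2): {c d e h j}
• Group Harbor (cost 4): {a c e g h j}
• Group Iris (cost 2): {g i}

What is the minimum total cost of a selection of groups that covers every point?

15

Atlas, Bravo, Harbor, Iris together cover every point (Atlas ∪ Bravo ∪ Harbor ∪ Iris = {a, b, c, d, e, f, g, h, i, j, k}); total cost 6 + 3 + 4 + 2 = 15.
The greedy pick Gala, Iris, Atlas, Bravo, Harbor costs 17; no covering selection beats 15.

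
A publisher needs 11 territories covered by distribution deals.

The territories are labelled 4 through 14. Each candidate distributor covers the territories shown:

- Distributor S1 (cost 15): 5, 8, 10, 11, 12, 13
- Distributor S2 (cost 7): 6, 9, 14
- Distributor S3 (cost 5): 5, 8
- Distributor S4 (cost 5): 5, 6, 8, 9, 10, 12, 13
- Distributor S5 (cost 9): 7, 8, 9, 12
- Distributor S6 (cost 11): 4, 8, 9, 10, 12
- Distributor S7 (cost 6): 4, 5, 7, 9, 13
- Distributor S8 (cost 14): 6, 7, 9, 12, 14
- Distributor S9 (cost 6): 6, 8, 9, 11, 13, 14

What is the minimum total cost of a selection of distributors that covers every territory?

17

S4, S7, S9 together cover every territory (S4 ∪ S7 ∪ S9 = {4, 5, 6, 7, 8, 9, 10, 11, 12, 13, 14}); total cost 5 + 6 + 6 = 17.
No covering selection has total cost below 17.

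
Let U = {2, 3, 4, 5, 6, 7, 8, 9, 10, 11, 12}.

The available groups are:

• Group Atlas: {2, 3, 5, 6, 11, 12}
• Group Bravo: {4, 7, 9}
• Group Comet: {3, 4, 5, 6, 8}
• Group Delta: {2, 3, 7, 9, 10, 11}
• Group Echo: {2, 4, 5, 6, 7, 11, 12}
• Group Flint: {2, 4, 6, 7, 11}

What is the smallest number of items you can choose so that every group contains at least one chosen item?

2

H = {3, 7} meets every group (each contains at least one member of H), and |H| = 2.
The groups Atlas, Bravo are pairwise disjoint, so any hitting set needs a separate item for each — at least 2. Hence 2 is optimal.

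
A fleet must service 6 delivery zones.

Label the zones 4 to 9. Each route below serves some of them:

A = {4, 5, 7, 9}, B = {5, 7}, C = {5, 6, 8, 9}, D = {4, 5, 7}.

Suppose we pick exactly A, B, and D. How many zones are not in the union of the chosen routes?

2

Union of A, B, D = {4, 5, 7, 9}.
Not covered: 6, 8 — 2 zones.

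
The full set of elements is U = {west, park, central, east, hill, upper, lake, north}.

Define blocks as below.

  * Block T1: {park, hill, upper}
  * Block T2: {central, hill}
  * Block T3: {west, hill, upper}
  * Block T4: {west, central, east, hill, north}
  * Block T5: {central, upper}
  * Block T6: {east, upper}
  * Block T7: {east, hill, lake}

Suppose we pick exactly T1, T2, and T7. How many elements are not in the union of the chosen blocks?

Union of T1, T2, T7 = {park, central, east, hill, upper, lake}.
Not covered: west, north — 2 elements.

2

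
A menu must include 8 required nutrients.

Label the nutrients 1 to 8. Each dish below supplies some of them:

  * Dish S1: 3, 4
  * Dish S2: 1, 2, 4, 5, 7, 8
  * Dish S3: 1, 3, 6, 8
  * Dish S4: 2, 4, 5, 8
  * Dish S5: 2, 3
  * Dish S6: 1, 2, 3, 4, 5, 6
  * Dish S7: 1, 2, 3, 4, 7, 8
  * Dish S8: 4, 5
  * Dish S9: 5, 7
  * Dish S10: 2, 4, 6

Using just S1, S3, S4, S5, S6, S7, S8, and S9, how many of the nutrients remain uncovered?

0

Union of S1, S3, S4, S5, S6, S7, S8, S9 = {1, 2, 3, 4, 5, 6, 7, 8} — that's every nutrient, so 0 are uncovered.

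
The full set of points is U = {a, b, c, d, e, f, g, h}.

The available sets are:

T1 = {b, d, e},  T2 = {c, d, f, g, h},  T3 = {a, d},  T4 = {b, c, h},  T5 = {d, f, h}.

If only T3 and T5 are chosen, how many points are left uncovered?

4

Union of T3, T5 = {a, d, f, h}.
Not covered: b, c, e, g — 4 points.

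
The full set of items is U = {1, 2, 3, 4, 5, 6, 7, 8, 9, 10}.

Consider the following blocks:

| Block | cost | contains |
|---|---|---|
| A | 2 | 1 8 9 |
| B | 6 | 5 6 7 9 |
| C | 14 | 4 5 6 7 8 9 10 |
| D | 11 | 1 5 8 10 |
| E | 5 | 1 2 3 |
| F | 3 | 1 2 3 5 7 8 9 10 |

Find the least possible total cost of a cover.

17

C, F together cover every item (C ∪ F = {1, 2, 3, 4, 5, 6, 7, 8, 9, 10}); total cost 14 + 3 = 17.
The greedy pick F, B, C costs 23; no covering selection beats 17.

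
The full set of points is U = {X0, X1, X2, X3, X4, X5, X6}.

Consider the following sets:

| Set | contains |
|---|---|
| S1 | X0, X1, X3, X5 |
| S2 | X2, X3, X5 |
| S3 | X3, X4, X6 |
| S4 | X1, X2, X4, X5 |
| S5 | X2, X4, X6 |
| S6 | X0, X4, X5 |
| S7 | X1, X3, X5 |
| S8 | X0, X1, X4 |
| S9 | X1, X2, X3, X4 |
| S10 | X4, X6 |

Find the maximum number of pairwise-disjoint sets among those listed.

2

S2, S10 are pairwise disjoint (S2={X2,X3,X5}; S10={X4,X6}).
Every remaining set overlaps one of these, and no 3 of the listed sets are pairwise disjoint, so 2 is the maximum.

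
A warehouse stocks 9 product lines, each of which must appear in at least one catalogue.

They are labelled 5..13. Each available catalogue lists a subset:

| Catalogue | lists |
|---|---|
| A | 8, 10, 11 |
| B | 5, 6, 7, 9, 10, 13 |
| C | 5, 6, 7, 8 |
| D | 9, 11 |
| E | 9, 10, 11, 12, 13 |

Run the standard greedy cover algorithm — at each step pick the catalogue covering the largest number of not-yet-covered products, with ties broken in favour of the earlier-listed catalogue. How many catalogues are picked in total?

3

Greedy: pick B (covers 6 new) → pick A (covers 2 new) → pick E (covers 1 new). Total picks: 3.
(The true minimum cover uses only 2 catalogues, so greedy is not optimal here.)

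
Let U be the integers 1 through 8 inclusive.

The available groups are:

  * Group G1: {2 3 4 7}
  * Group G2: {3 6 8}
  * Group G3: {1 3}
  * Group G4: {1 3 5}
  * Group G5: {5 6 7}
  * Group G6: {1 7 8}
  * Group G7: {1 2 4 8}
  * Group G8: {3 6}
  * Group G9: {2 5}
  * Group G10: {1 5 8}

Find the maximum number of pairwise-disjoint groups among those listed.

G6, G8, G9 are pairwise disjoint (G6={1,7,8}; G8={3,6}; G9={2,5}).
Every remaining group overlaps one of these, and no 4 of the listed groups are pairwise disjoint, so 3 is the maximum.

3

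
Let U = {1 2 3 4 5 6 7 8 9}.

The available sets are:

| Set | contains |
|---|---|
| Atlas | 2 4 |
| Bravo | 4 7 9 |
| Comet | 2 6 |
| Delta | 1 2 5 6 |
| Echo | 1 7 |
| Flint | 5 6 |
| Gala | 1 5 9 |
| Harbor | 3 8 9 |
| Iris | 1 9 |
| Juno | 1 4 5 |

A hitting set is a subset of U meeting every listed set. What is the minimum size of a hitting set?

4

The 4 elements {1, 4, 6, 8} hit every set.
The sets Atlas, Echo, Flint, Harbor are pairwise disjoint, so any hitting set needs a separate element for each — at least 4. Hence 4 is optimal.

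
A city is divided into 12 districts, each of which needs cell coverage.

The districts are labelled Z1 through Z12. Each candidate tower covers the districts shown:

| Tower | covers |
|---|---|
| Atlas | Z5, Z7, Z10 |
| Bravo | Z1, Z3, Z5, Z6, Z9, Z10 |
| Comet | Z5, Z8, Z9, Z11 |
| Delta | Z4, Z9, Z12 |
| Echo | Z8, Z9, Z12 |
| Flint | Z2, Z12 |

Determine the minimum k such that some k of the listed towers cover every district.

Atlas and Bravo and Comet and Delta and Flint together: Atlas ∪ Bravo ∪ Comet ∪ Delta ∪ Flint = {Z1, Z2, Z3, Z4, Z5, Z6, Z7, Z8, Z9, Z10, Z11, Z12} — every district is covered.
No 4 of the 6 towers cover everything (all 15 combinations miss at least one district), so 5 is optimal.

5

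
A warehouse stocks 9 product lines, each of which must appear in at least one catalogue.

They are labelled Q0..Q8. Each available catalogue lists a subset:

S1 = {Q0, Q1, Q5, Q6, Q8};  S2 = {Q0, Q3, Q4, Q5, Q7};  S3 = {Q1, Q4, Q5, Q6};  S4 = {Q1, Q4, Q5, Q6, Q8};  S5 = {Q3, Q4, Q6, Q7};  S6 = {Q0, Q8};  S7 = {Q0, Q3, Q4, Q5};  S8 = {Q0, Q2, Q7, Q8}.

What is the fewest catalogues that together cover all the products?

Take {S3, S7, S8}. Their union is {Q0, Q1, Q2, Q3, Q4, Q5, Q6, Q7, Q8}, which is all 9 products.
Only S8 contains Q2, so S8 is forced; the remaining 5 products need at least 2 more catalogues (each remaining catalogue adds at most 4) — so at least 3 catalogues are needed, and 3 is optimal.

3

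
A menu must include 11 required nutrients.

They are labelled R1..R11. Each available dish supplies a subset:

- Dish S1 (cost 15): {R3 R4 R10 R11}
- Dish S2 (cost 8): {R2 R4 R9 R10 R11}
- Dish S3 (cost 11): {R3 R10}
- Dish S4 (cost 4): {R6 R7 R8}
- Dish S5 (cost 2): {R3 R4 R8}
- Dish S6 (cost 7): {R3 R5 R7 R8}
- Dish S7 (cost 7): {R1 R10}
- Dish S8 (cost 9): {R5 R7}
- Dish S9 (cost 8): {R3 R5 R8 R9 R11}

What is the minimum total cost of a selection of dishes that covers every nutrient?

26

S2, S4, S6, S7 together cover every nutrient (S2 ∪ S4 ∪ S6 ∪ S7 = {R1, R2, R3, R4, R5, R6, R7, R8, R9, R10, R11}); total cost 8 + 4 + 7 + 7 = 26.
The greedy pick S5, S2, S4, S6, S7 costs 28; no covering selection beats 26.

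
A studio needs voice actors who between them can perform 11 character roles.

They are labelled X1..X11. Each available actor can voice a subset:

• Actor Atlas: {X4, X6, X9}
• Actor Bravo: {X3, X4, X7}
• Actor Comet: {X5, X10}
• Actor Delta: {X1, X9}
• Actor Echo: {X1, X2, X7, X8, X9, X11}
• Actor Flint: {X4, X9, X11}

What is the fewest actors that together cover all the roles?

Take {Atlas, Bravo, Comet, Echo}. Their union is {X1, X2, X3, X4, X5, X6, X7, X8, X9, X10, X11}, which is all 11 roles.
Only Echo contains X2, so Echo is forced; the remaining 5 roles need at least 3 more actors (each remaining actor adds at most 2) — so at least 4 actors are needed, and 4 is optimal.

4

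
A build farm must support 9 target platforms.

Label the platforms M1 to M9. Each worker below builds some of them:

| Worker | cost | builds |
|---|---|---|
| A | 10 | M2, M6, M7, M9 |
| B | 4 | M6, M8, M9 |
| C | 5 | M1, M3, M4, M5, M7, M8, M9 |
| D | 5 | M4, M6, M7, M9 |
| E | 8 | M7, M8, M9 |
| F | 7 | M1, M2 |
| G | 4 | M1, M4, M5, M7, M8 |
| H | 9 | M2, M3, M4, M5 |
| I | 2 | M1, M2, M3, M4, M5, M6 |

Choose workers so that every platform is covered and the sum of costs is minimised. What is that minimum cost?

C, I together cover every platform (C ∪ I = {M1, M2, M3, M4, M5, M6, M7, M8, M9}); total cost 5 + 2 = 7.
No covering selection has total cost below 7.

7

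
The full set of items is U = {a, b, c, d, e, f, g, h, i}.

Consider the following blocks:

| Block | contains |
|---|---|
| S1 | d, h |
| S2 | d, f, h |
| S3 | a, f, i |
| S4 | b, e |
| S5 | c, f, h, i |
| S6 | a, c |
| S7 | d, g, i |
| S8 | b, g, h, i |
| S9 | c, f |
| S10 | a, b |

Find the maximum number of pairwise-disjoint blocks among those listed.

S4, S7, S9 are pairwise disjoint (S4={b,e}; S7={d,g,i}; S9={c,f}).
Every remaining block overlaps one of these, and no 4 of the listed blocks are pairwise disjoint, so 3 is the maximum.

3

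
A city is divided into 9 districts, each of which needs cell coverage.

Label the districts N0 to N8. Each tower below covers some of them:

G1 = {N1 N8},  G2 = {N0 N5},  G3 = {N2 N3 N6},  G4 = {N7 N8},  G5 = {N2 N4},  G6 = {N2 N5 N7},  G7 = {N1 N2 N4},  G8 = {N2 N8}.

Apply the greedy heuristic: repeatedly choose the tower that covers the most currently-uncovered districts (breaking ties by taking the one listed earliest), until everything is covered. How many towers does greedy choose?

Greedy: pick G3 (covers 3 new) → pick G1 (covers 2 new) → pick G2 (covers 2 new) → pick G4 (covers 1 new) → pick G5 (covers 1 new). Total picks: 5.
(The true minimum cover uses only 4 towers, so greedy is not optimal here.)

5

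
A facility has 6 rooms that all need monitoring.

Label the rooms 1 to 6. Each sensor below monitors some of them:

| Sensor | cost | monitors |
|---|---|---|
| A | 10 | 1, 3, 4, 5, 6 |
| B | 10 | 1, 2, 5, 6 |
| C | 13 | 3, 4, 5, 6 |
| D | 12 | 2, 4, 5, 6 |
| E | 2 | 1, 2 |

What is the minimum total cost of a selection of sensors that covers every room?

A, E together cover every room (A ∪ E = {1, 2, 3, 4, 5, 6}); total cost 10 + 2 = 12.
No covering selection has total cost below 12.

12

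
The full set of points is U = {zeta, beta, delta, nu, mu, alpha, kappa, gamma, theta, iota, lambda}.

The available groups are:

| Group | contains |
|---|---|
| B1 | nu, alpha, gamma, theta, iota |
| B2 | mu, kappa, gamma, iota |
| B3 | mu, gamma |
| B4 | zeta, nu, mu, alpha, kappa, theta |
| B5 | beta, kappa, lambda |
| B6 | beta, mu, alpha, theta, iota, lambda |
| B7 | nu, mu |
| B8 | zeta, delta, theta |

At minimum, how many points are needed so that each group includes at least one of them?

3

H = {mu, theta, lambda} meets every group (each contains at least one member of H), and |H| = 3.
The groups B3, B5, B8 are pairwise disjoint, so any hitting set needs a separate point for each — at least 3. Hence 3 is optimal.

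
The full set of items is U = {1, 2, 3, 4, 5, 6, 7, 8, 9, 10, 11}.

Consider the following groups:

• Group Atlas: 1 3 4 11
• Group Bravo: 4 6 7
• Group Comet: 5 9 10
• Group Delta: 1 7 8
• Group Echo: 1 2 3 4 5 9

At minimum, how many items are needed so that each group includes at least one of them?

3

The 3 items {1, 4, 10} hit every group.
No choice of 2 items meets every group, so 3 is the minimum.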